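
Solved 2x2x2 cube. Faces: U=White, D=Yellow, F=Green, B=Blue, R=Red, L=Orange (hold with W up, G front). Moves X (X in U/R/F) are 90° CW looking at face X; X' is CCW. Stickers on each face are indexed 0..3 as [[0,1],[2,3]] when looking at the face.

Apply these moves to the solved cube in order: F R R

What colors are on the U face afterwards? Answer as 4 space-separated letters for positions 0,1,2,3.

After move 1 (F): F=GGGG U=WWOO R=WRWR D=RRYY L=OYOY
After move 2 (R): R=WWRR U=WGOG F=GRGY D=RBYB B=OBWB
After move 3 (R): R=RWRW U=WROY F=GBGB D=RWYO B=GBGB
Query: U face = WROY

Answer: W R O Y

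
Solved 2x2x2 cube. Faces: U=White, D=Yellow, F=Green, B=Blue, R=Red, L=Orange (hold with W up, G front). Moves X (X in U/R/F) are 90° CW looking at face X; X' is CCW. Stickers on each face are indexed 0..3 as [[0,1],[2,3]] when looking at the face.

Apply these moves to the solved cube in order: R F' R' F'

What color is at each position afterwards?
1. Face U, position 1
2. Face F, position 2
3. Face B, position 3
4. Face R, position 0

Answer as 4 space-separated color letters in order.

After move 1 (R): R=RRRR U=WGWG F=GYGY D=YBYB B=WBWB
After move 2 (F'): F=YYGG U=WGRR R=BRYR D=OOYB L=OGOW
After move 3 (R'): R=RRBY U=WWRW F=YGGR D=OYYG B=BBOB
After move 4 (F'): F=GRYG U=WWRB R=YROY D=GWYG L=OWOR
Query 1: U[1] = W
Query 2: F[2] = Y
Query 3: B[3] = B
Query 4: R[0] = Y

Answer: W Y B Y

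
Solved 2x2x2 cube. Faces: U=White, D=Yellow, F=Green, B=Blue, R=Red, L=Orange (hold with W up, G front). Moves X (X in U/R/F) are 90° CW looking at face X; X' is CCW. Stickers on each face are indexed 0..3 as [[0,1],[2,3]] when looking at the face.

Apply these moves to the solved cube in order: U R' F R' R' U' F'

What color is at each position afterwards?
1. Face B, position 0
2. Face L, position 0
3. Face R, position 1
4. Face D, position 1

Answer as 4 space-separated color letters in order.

After move 1 (U): U=WWWW F=RRGG R=BBRR B=OOBB L=GGOO
After move 2 (R'): R=BRBR U=WBWO F=RWGW D=YRYG B=YOYB
After move 3 (F): F=GRWW U=WBOG R=WROR D=BBYG L=GYOR
After move 4 (R'): R=RRWO U=WYOY F=GBWG D=BRYW B=GOBB
After move 5 (R'): R=RORW U=WBOG F=GYWY D=BBYG B=WORB
After move 6 (U'): U=BGWO F=GYWY R=GYRW B=RORB L=WOOR
After move 7 (F'): F=YYGW U=BGGR R=BYBW D=ORYG L=WOOW
Query 1: B[0] = R
Query 2: L[0] = W
Query 3: R[1] = Y
Query 4: D[1] = R

Answer: R W Y R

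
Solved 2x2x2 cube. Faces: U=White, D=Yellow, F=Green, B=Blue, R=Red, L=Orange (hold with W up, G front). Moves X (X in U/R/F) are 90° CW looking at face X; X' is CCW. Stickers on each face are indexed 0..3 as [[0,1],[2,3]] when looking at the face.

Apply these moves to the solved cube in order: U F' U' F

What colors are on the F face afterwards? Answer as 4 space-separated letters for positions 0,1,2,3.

After move 1 (U): U=WWWW F=RRGG R=BBRR B=OOBB L=GGOO
After move 2 (F'): F=RGRG U=WWBR R=YBYR D=GOYY L=GWOW
After move 3 (U'): U=WRWB F=GWRG R=RGYR B=YBBB L=OOOW
After move 4 (F): F=RGGW U=WRWO R=WGBR D=YRYY L=OGOO
Query: F face = RGGW

Answer: R G G W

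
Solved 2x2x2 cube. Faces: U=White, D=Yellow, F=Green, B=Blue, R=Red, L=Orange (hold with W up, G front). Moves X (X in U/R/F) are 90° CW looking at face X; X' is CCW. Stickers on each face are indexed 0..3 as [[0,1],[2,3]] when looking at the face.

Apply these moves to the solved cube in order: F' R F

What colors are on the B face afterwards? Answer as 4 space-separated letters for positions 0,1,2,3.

After move 1 (F'): F=GGGG U=WWRR R=YRYR D=OOYY L=OWOW
After move 2 (R): R=YYRR U=WGRG F=GOGY D=OBYB B=RBWB
After move 3 (F): F=GGYO U=WGWW R=RYGR D=RYYB L=OOOB
Query: B face = RBWB

Answer: R B W B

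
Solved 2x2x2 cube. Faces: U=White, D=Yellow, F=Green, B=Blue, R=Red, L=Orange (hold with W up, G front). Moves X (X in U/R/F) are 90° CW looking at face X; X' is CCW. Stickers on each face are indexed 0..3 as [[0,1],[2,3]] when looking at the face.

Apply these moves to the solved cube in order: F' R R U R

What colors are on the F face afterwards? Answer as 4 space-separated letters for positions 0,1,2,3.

After move 1 (F'): F=GGGG U=WWRR R=YRYR D=OOYY L=OWOW
After move 2 (R): R=YYRR U=WGRG F=GOGY D=OBYB B=RBWB
After move 3 (R): R=RYRY U=WORY F=GBGB D=OWYR B=GBGB
After move 4 (U): U=RWYO F=RYGB R=GBRY B=OWGB L=GBOW
After move 5 (R): R=RGYB U=RYYB F=RWGR D=OGYO B=OWWB
Query: F face = RWGR

Answer: R W G R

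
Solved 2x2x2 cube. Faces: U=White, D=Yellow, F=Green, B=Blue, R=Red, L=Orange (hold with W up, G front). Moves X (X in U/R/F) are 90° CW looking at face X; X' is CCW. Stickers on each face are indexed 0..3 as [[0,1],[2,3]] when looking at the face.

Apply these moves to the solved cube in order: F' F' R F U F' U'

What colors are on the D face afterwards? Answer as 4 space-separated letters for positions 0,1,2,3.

After move 1 (F'): F=GGGG U=WWRR R=YRYR D=OOYY L=OWOW
After move 2 (F'): F=GGGG U=WWYY R=OROR D=WWYY L=OROR
After move 3 (R): R=OORR U=WGYG F=GWGY D=WBYB B=YBWB
After move 4 (F): F=GGYW U=WGRR R=YOGR D=ROYB L=OWOB
After move 5 (U): U=RWRG F=YOYW R=YBGR B=OWWB L=GGOB
After move 6 (F'): F=OWYY U=RWYG R=OBRR D=GBYB L=GGOR
After move 7 (U'): U=WGRY F=GGYY R=OWRR B=OBWB L=OWOR
Query: D face = GBYB

Answer: G B Y B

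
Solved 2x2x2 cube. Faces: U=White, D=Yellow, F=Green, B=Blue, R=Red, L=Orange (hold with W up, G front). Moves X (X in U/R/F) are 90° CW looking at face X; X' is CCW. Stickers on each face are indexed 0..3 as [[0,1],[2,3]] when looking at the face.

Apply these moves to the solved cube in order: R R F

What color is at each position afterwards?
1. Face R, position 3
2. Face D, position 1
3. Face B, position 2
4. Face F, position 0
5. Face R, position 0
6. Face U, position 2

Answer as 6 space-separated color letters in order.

Answer: R R G G W O

Derivation:
After move 1 (R): R=RRRR U=WGWG F=GYGY D=YBYB B=WBWB
After move 2 (R): R=RRRR U=WYWY F=GBGB D=YWYW B=GBGB
After move 3 (F): F=GGBB U=WYOO R=WRYR D=RRYW L=OYOW
Query 1: R[3] = R
Query 2: D[1] = R
Query 3: B[2] = G
Query 4: F[0] = G
Query 5: R[0] = W
Query 6: U[2] = O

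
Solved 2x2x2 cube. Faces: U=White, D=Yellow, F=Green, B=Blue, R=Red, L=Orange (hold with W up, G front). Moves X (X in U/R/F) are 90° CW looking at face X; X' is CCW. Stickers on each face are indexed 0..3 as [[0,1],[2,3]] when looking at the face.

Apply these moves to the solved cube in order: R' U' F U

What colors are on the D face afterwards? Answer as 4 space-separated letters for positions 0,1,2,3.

After move 1 (R'): R=RRRR U=WBWB F=GWGW D=YGYG B=YBYB
After move 2 (U'): U=BBWW F=OOGW R=GWRR B=RRYB L=YBOO
After move 3 (F): F=GOWO U=BBOB R=WWWR D=RGYG L=YYOG
After move 4 (U): U=OBBB F=WWWO R=RRWR B=YYYB L=GOOG
Query: D face = RGYG

Answer: R G Y G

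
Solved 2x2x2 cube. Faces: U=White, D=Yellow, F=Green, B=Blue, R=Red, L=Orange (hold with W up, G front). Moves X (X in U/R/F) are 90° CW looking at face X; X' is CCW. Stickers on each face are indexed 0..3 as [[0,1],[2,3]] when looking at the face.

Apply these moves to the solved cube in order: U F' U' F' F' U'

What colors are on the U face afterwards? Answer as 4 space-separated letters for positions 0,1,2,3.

Answer: R G W O

Derivation:
After move 1 (U): U=WWWW F=RRGG R=BBRR B=OOBB L=GGOO
After move 2 (F'): F=RGRG U=WWBR R=YBYR D=GOYY L=GWOW
After move 3 (U'): U=WRWB F=GWRG R=RGYR B=YBBB L=OOOW
After move 4 (F'): F=WGGR U=WRRY R=OGGR D=OWYY L=OBOW
After move 5 (F'): F=GRWG U=WROG R=WGOR D=BWYY L=OYOR
After move 6 (U'): U=RGWO F=OYWG R=GROR B=WGBB L=YBOR
Query: U face = RGWO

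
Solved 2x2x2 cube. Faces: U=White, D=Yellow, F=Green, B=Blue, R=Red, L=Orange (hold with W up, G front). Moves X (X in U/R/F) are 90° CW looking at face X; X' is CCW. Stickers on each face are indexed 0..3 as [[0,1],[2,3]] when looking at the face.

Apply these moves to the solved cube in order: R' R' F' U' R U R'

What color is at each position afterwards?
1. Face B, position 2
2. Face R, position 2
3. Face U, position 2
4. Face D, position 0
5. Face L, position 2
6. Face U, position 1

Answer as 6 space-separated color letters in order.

Answer: G R G O O R

Derivation:
After move 1 (R'): R=RRRR U=WBWB F=GWGW D=YGYG B=YBYB
After move 2 (R'): R=RRRR U=WYWY F=GBGB D=YWYW B=GBGB
After move 3 (F'): F=BBGG U=WYRR R=WRYR D=OOYW L=OYOW
After move 4 (U'): U=YRWR F=OYGG R=BBYR B=WRGB L=GBOW
After move 5 (R): R=YBRB U=YYWG F=OOGW D=OGYW B=RRRB
After move 6 (U): U=WYGY F=YBGW R=RRRB B=GBRB L=OOOW
After move 7 (R'): R=RBRR U=WRGG F=YYGY D=OBYW B=WBGB
Query 1: B[2] = G
Query 2: R[2] = R
Query 3: U[2] = G
Query 4: D[0] = O
Query 5: L[2] = O
Query 6: U[1] = R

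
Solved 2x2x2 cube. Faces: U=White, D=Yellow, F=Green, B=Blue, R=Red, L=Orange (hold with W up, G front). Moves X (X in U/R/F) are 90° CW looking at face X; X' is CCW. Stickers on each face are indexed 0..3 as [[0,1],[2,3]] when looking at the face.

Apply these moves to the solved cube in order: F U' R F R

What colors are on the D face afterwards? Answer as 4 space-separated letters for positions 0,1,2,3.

Answer: R O Y O

Derivation:
After move 1 (F): F=GGGG U=WWOO R=WRWR D=RRYY L=OYOY
After move 2 (U'): U=WOWO F=OYGG R=GGWR B=WRBB L=BBOY
After move 3 (R): R=WGRG U=WYWG F=ORGY D=RBYW B=OROB
After move 4 (F): F=GOYR U=WYYB R=WGGG D=RWYW L=BROB
After move 5 (R): R=GWGG U=WOYR F=GWYW D=ROYO B=BRYB
Query: D face = ROYO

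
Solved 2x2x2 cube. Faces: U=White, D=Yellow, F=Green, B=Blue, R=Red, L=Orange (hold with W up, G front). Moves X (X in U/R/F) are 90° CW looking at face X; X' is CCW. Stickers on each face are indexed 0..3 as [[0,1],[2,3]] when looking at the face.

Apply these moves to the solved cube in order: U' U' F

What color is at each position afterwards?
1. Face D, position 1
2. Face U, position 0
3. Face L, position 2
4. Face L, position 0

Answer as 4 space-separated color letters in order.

After move 1 (U'): U=WWWW F=OOGG R=GGRR B=RRBB L=BBOO
After move 2 (U'): U=WWWW F=BBGG R=OORR B=GGBB L=RROO
After move 3 (F): F=GBGB U=WWOR R=WOWR D=ROYY L=RYOY
Query 1: D[1] = O
Query 2: U[0] = W
Query 3: L[2] = O
Query 4: L[0] = R

Answer: O W O R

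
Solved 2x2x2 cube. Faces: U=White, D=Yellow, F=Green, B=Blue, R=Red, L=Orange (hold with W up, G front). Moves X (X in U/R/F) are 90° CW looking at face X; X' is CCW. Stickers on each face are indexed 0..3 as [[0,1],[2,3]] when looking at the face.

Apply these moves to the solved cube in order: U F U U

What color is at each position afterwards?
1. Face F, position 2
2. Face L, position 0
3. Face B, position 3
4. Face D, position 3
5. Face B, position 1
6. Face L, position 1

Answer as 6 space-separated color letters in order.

Answer: G W B Y R B

Derivation:
After move 1 (U): U=WWWW F=RRGG R=BBRR B=OOBB L=GGOO
After move 2 (F): F=GRGR U=WWOG R=WBWR D=RBYY L=GYOY
After move 3 (U): U=OWGW F=WBGR R=OOWR B=GYBB L=GROY
After move 4 (U): U=GOWW F=OOGR R=GYWR B=GRBB L=WBOY
Query 1: F[2] = G
Query 2: L[0] = W
Query 3: B[3] = B
Query 4: D[3] = Y
Query 5: B[1] = R
Query 6: L[1] = B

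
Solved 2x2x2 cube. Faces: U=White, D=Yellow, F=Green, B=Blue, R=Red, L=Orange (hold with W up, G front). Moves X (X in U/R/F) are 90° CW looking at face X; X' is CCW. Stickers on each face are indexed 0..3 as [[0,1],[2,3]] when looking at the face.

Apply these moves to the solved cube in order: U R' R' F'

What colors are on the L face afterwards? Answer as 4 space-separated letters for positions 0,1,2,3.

After move 1 (U): U=WWWW F=RRGG R=BBRR B=OOBB L=GGOO
After move 2 (R'): R=BRBR U=WBWO F=RWGW D=YRYG B=YOYB
After move 3 (R'): R=RRBB U=WYWY F=RBGO D=YWYW B=GORB
After move 4 (F'): F=BORG U=WYRB R=WRYB D=GOYW L=GYOW
Query: L face = GYOW

Answer: G Y O W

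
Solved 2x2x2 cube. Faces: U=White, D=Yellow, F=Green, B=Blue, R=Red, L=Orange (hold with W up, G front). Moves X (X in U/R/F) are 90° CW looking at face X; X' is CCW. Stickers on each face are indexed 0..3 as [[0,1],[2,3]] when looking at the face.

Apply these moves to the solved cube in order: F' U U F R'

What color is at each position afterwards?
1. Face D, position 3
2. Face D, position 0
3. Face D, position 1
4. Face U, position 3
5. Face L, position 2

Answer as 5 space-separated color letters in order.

Answer: B Y B G O

Derivation:
After move 1 (F'): F=GGGG U=WWRR R=YRYR D=OOYY L=OWOW
After move 2 (U): U=RWRW F=YRGG R=BBYR B=OWBB L=GGOW
After move 3 (U): U=RRWW F=BBGG R=OWYR B=GGBB L=YROW
After move 4 (F): F=GBGB U=RRWR R=WWWR D=YOYY L=YOOO
After move 5 (R'): R=WRWW U=RBWG F=GRGR D=YBYB B=YGOB
Query 1: D[3] = B
Query 2: D[0] = Y
Query 3: D[1] = B
Query 4: U[3] = G
Query 5: L[2] = O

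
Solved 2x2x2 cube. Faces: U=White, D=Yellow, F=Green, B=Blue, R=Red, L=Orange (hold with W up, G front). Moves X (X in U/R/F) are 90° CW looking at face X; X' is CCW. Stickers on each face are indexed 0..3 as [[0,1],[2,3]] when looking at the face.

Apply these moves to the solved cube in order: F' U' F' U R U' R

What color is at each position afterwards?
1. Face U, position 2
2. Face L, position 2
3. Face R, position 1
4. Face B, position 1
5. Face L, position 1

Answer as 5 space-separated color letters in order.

Answer: G O O Y R

Derivation:
After move 1 (F'): F=GGGG U=WWRR R=YRYR D=OOYY L=OWOW
After move 2 (U'): U=WRWR F=OWGG R=GGYR B=YRBB L=BBOW
After move 3 (F'): F=WGOG U=WRGY R=OGOR D=BWYY L=BROW
After move 4 (U): U=GWYR F=OGOG R=YROR B=BRBB L=WGOW
After move 5 (R): R=OYRR U=GGYG F=OWOY D=BBYB B=RRWB
After move 6 (U'): U=GGGY F=WGOY R=OWRR B=OYWB L=RROW
After move 7 (R): R=RORW U=GGGY F=WBOB D=BWYO B=YYGB
Query 1: U[2] = G
Query 2: L[2] = O
Query 3: R[1] = O
Query 4: B[1] = Y
Query 5: L[1] = R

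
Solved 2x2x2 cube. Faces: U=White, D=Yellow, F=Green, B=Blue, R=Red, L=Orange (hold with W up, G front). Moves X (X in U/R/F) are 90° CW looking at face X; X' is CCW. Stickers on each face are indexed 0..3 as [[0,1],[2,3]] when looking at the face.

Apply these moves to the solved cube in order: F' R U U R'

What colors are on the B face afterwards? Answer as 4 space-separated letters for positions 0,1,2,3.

After move 1 (F'): F=GGGG U=WWRR R=YRYR D=OOYY L=OWOW
After move 2 (R): R=YYRR U=WGRG F=GOGY D=OBYB B=RBWB
After move 3 (U): U=RWGG F=YYGY R=RBRR B=OWWB L=GOOW
After move 4 (U): U=GRGW F=RBGY R=OWRR B=GOWB L=YYOW
After move 5 (R'): R=WROR U=GWGG F=RRGW D=OBYY B=BOBB
Query: B face = BOBB

Answer: B O B B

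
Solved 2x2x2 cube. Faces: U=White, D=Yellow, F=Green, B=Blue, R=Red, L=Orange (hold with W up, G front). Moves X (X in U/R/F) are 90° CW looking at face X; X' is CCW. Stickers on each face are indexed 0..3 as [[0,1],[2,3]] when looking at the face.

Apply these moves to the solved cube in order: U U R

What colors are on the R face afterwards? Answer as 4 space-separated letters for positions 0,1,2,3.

Answer: R O R O

Derivation:
After move 1 (U): U=WWWW F=RRGG R=BBRR B=OOBB L=GGOO
After move 2 (U): U=WWWW F=BBGG R=OORR B=GGBB L=RROO
After move 3 (R): R=RORO U=WBWG F=BYGY D=YBYG B=WGWB
Query: R face = RORO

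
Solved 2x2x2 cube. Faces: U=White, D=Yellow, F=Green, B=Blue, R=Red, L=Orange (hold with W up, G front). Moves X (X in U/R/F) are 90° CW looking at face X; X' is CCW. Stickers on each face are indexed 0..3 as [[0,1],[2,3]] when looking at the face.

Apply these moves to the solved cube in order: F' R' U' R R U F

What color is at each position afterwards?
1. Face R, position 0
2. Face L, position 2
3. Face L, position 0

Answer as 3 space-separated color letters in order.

Answer: G O O

Derivation:
After move 1 (F'): F=GGGG U=WWRR R=YRYR D=OOYY L=OWOW
After move 2 (R'): R=RRYY U=WBRB F=GWGR D=OGYG B=YBOB
After move 3 (U'): U=BBWR F=OWGR R=GWYY B=RROB L=YBOW
After move 4 (R): R=YGYW U=BWWR F=OGGG D=OOYR B=RRBB
After move 5 (R): R=YYWG U=BGWG F=OOGR D=OBYR B=RRWB
After move 6 (U): U=WBGG F=YYGR R=RRWG B=YBWB L=OOOW
After move 7 (F): F=GYRY U=WBWO R=GRGG D=WRYR L=OOOB
Query 1: R[0] = G
Query 2: L[2] = O
Query 3: L[0] = O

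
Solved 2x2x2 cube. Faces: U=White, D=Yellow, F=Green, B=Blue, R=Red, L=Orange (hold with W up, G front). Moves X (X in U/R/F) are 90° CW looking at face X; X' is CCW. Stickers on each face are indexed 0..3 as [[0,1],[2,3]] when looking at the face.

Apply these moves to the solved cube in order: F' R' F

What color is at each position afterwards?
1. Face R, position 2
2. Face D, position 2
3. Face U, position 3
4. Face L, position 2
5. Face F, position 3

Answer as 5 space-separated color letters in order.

After move 1 (F'): F=GGGG U=WWRR R=YRYR D=OOYY L=OWOW
After move 2 (R'): R=RRYY U=WBRB F=GWGR D=OGYG B=YBOB
After move 3 (F): F=GGRW U=WBWW R=RRBY D=YRYG L=OOOG
Query 1: R[2] = B
Query 2: D[2] = Y
Query 3: U[3] = W
Query 4: L[2] = O
Query 5: F[3] = W

Answer: B Y W O W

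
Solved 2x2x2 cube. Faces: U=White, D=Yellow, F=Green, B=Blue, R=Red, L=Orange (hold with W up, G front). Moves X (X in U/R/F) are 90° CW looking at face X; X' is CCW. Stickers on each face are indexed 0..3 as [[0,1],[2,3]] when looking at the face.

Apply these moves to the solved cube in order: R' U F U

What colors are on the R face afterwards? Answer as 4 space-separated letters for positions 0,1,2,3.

After move 1 (R'): R=RRRR U=WBWB F=GWGW D=YGYG B=YBYB
After move 2 (U): U=WWBB F=RRGW R=YBRR B=OOYB L=GWOO
After move 3 (F): F=GRWR U=WWOW R=BBBR D=RYYG L=GYOG
After move 4 (U): U=OWWW F=BBWR R=OOBR B=GYYB L=GROG
Query: R face = OOBR

Answer: O O B R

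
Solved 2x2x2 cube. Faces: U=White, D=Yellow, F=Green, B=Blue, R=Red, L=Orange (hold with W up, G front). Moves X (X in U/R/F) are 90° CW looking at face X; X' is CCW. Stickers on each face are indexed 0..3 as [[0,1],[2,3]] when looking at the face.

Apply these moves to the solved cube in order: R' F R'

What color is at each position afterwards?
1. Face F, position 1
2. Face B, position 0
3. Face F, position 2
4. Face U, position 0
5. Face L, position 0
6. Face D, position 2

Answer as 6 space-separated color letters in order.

Answer: B G W W O Y

Derivation:
After move 1 (R'): R=RRRR U=WBWB F=GWGW D=YGYG B=YBYB
After move 2 (F): F=GGWW U=WBOO R=WRBR D=RRYG L=OYOG
After move 3 (R'): R=RRWB U=WYOY F=GBWO D=RGYW B=GBRB
Query 1: F[1] = B
Query 2: B[0] = G
Query 3: F[2] = W
Query 4: U[0] = W
Query 5: L[0] = O
Query 6: D[2] = Y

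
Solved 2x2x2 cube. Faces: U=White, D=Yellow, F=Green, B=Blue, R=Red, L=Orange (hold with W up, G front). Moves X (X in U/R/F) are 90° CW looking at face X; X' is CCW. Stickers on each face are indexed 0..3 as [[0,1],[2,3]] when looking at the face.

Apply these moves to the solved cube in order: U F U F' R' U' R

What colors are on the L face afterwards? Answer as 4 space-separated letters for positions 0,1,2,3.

Answer: Y Y O G

Derivation:
After move 1 (U): U=WWWW F=RRGG R=BBRR B=OOBB L=GGOO
After move 2 (F): F=GRGR U=WWOG R=WBWR D=RBYY L=GYOY
After move 3 (U): U=OWGW F=WBGR R=OOWR B=GYBB L=GROY
After move 4 (F'): F=BRWG U=OWOW R=BORR D=RYYY L=GWOG
After move 5 (R'): R=ORBR U=OBOG F=BWWW D=RRYG B=YYYB
After move 6 (U'): U=BGOO F=GWWW R=BWBR B=ORYB L=YYOG
After move 7 (R): R=BBRW U=BWOW F=GRWG D=RYYO B=ORGB
Query: L face = YYOG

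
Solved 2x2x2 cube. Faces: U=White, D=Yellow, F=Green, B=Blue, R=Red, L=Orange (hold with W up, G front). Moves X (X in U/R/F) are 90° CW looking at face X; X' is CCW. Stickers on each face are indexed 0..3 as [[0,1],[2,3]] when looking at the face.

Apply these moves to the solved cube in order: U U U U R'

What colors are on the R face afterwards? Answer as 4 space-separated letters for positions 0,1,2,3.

After move 1 (U): U=WWWW F=RRGG R=BBRR B=OOBB L=GGOO
After move 2 (U): U=WWWW F=BBGG R=OORR B=GGBB L=RROO
After move 3 (U): U=WWWW F=OOGG R=GGRR B=RRBB L=BBOO
After move 4 (U): U=WWWW F=GGGG R=RRRR B=BBBB L=OOOO
After move 5 (R'): R=RRRR U=WBWB F=GWGW D=YGYG B=YBYB
Query: R face = RRRR

Answer: R R R R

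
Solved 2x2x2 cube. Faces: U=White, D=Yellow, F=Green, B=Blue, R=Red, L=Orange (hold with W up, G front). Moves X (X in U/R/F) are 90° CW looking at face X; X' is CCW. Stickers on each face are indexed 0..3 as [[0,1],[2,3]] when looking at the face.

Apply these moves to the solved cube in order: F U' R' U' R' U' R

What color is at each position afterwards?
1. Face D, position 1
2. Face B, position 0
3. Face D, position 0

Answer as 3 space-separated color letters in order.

Answer: Y W R

Derivation:
After move 1 (F): F=GGGG U=WWOO R=WRWR D=RRYY L=OYOY
After move 2 (U'): U=WOWO F=OYGG R=GGWR B=WRBB L=BBOY
After move 3 (R'): R=GRGW U=WBWW F=OOGO D=RYYG B=YRRB
After move 4 (U'): U=BWWW F=BBGO R=OOGW B=GRRB L=YROY
After move 5 (R'): R=OWOG U=BRWG F=BWGW D=RBYO B=GRYB
After move 6 (U'): U=RGBW F=YRGW R=BWOG B=OWYB L=GROY
After move 7 (R): R=OBGW U=RRBW F=YBGO D=RYYO B=WWGB
Query 1: D[1] = Y
Query 2: B[0] = W
Query 3: D[0] = R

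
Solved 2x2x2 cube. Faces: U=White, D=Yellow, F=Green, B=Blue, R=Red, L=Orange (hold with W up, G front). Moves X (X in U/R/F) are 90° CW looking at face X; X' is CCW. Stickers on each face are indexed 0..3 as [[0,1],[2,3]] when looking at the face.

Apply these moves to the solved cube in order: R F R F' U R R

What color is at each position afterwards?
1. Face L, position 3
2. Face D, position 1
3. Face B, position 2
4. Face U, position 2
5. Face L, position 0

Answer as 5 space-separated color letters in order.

Answer: O W W R R

Derivation:
After move 1 (R): R=RRRR U=WGWG F=GYGY D=YBYB B=WBWB
After move 2 (F): F=GGYY U=WGOO R=WRGR D=RRYB L=OYOB
After move 3 (R): R=GWRR U=WGOY F=GRYB D=RWYW B=OBGB
After move 4 (F'): F=RBGY U=WGGR R=WWRR D=YBYW L=OYOO
After move 5 (U): U=GWRG F=WWGY R=OBRR B=OYGB L=RBOO
After move 6 (R): R=RORB U=GWRY F=WBGW D=YGYO B=GYWB
After move 7 (R): R=RRBO U=GBRW F=WGGO D=YWYG B=YYWB
Query 1: L[3] = O
Query 2: D[1] = W
Query 3: B[2] = W
Query 4: U[2] = R
Query 5: L[0] = R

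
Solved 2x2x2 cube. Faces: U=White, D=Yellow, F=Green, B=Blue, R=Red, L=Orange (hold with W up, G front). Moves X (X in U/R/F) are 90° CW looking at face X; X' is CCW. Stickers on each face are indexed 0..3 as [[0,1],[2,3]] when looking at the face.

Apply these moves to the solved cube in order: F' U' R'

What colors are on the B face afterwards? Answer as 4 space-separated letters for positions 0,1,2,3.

After move 1 (F'): F=GGGG U=WWRR R=YRYR D=OOYY L=OWOW
After move 2 (U'): U=WRWR F=OWGG R=GGYR B=YRBB L=BBOW
After move 3 (R'): R=GRGY U=WBWY F=ORGR D=OWYG B=YROB
Query: B face = YROB

Answer: Y R O B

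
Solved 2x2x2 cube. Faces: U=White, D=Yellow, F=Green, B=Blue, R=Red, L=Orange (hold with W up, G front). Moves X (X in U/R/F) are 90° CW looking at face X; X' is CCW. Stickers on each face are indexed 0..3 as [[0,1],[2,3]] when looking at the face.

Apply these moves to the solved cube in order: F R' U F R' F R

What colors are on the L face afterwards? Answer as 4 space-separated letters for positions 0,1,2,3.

After move 1 (F): F=GGGG U=WWOO R=WRWR D=RRYY L=OYOY
After move 2 (R'): R=RRWW U=WBOB F=GWGO D=RGYG B=YBRB
After move 3 (U): U=OWBB F=RRGO R=YBWW B=OYRB L=GWOY
After move 4 (F): F=GROR U=OWYW R=BBBW D=WYYG L=GROG
After move 5 (R'): R=BWBB U=ORYO F=GWOW D=WRYR B=GYYB
After move 6 (F): F=OGWW U=ORGR R=YWOB D=BBYR L=GWOR
After move 7 (R): R=OYBW U=OGGW F=OBWR D=BYYG B=RYRB
Query: L face = GWOR

Answer: G W O R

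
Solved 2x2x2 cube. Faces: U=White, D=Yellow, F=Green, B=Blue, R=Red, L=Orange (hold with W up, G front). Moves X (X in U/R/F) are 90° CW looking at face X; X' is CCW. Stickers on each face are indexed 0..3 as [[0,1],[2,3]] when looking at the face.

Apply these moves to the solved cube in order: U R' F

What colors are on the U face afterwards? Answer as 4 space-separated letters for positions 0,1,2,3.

After move 1 (U): U=WWWW F=RRGG R=BBRR B=OOBB L=GGOO
After move 2 (R'): R=BRBR U=WBWO F=RWGW D=YRYG B=YOYB
After move 3 (F): F=GRWW U=WBOG R=WROR D=BBYG L=GYOR
Query: U face = WBOG

Answer: W B O G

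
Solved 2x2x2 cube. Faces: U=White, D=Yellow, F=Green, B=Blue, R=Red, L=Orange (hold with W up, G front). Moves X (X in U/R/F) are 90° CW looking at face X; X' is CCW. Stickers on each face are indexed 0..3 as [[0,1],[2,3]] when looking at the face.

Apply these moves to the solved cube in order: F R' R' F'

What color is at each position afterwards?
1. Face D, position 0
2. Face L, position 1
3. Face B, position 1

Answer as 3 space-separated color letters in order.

After move 1 (F): F=GGGG U=WWOO R=WRWR D=RRYY L=OYOY
After move 2 (R'): R=RRWW U=WBOB F=GWGO D=RGYG B=YBRB
After move 3 (R'): R=RWRW U=WROY F=GBGB D=RWYO B=GBGB
After move 4 (F'): F=BBGG U=WRRR R=WWRW D=YYYO L=OYOO
Query 1: D[0] = Y
Query 2: L[1] = Y
Query 3: B[1] = B

Answer: Y Y B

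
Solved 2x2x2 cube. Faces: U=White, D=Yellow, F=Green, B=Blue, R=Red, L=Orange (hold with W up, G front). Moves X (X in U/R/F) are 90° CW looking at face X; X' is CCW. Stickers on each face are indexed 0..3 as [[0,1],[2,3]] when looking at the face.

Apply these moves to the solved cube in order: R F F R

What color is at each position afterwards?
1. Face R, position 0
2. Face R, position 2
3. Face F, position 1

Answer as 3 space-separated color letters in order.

Answer: O R W

Derivation:
After move 1 (R): R=RRRR U=WGWG F=GYGY D=YBYB B=WBWB
After move 2 (F): F=GGYY U=WGOO R=WRGR D=RRYB L=OYOB
After move 3 (F): F=YGYG U=WGBY R=OROR D=GWYB L=OROR
After move 4 (R): R=OORR U=WGBG F=YWYB D=GWYW B=YBGB
Query 1: R[0] = O
Query 2: R[2] = R
Query 3: F[1] = W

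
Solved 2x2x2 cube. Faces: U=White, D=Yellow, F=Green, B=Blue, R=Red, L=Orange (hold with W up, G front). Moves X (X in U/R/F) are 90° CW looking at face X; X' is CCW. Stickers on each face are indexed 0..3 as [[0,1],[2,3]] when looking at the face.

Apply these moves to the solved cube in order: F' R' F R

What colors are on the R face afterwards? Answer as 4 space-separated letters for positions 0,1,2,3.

After move 1 (F'): F=GGGG U=WWRR R=YRYR D=OOYY L=OWOW
After move 2 (R'): R=RRYY U=WBRB F=GWGR D=OGYG B=YBOB
After move 3 (F): F=GGRW U=WBWW R=RRBY D=YRYG L=OOOG
After move 4 (R): R=BRYR U=WGWW F=GRRG D=YOYY B=WBBB
Query: R face = BRYR

Answer: B R Y R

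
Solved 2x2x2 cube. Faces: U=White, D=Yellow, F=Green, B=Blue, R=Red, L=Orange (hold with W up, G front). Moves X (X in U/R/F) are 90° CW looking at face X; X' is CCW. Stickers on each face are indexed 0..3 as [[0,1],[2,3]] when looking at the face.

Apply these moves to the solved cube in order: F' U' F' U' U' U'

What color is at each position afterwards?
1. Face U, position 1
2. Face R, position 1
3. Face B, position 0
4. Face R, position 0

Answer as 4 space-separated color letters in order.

After move 1 (F'): F=GGGG U=WWRR R=YRYR D=OOYY L=OWOW
After move 2 (U'): U=WRWR F=OWGG R=GGYR B=YRBB L=BBOW
After move 3 (F'): F=WGOG U=WRGY R=OGOR D=BWYY L=BROW
After move 4 (U'): U=RYWG F=BROG R=WGOR B=OGBB L=YROW
After move 5 (U'): U=YGRW F=YROG R=BROR B=WGBB L=OGOW
After move 6 (U'): U=GWYR F=OGOG R=YROR B=BRBB L=WGOW
Query 1: U[1] = W
Query 2: R[1] = R
Query 3: B[0] = B
Query 4: R[0] = Y

Answer: W R B Y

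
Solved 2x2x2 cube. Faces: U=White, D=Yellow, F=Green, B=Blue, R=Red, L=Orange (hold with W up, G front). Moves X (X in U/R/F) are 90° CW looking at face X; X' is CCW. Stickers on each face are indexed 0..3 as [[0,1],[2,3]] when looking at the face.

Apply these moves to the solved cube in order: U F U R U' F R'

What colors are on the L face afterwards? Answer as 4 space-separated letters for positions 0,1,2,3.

After move 1 (U): U=WWWW F=RRGG R=BBRR B=OOBB L=GGOO
After move 2 (F): F=GRGR U=WWOG R=WBWR D=RBYY L=GYOY
After move 3 (U): U=OWGW F=WBGR R=OOWR B=GYBB L=GROY
After move 4 (R): R=WORO U=OBGR F=WBGY D=RBYG B=WYWB
After move 5 (U'): U=BROG F=GRGY R=WBRO B=WOWB L=WYOY
After move 6 (F): F=GGYR U=BRYY R=OBGO D=RWYG L=WROB
After move 7 (R'): R=BOOG U=BWYW F=GRYY D=RGYR B=GOWB
Query: L face = WROB

Answer: W R O B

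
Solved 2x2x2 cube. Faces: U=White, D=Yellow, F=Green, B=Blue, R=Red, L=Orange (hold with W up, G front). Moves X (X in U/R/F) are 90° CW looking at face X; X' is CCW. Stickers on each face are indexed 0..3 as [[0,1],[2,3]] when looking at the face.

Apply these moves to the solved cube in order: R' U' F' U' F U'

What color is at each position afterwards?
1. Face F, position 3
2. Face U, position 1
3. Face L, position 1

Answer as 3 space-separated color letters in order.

Answer: W R W

Derivation:
After move 1 (R'): R=RRRR U=WBWB F=GWGW D=YGYG B=YBYB
After move 2 (U'): U=BBWW F=OOGW R=GWRR B=RRYB L=YBOO
After move 3 (F'): F=OWOG U=BBGR R=GWYR D=BOYG L=YWOW
After move 4 (U'): U=BRBG F=YWOG R=OWYR B=GWYB L=RROW
After move 5 (F): F=OYGW U=BRWR R=BWGR D=YOYG L=RBOO
After move 6 (U'): U=RRBW F=RBGW R=OYGR B=BWYB L=GWOO
Query 1: F[3] = W
Query 2: U[1] = R
Query 3: L[1] = W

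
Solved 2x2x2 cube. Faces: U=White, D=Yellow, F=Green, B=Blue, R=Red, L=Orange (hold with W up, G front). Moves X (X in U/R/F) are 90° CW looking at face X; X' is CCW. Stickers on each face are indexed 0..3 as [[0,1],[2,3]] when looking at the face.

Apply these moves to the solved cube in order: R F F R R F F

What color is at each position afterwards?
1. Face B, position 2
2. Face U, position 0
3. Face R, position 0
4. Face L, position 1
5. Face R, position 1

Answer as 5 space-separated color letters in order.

Answer: G W R R O

Derivation:
After move 1 (R): R=RRRR U=WGWG F=GYGY D=YBYB B=WBWB
After move 2 (F): F=GGYY U=WGOO R=WRGR D=RRYB L=OYOB
After move 3 (F): F=YGYG U=WGBY R=OROR D=GWYB L=OROR
After move 4 (R): R=OORR U=WGBG F=YWYB D=GWYW B=YBGB
After move 5 (R): R=RORO U=WWBB F=YWYW D=GGYY B=GBGB
After move 6 (F): F=YYWW U=WWRR R=BOBO D=RRYY L=OGOG
After move 7 (F): F=WYWY U=WWGG R=RORO D=BBYY L=OROR
Query 1: B[2] = G
Query 2: U[0] = W
Query 3: R[0] = R
Query 4: L[1] = R
Query 5: R[1] = O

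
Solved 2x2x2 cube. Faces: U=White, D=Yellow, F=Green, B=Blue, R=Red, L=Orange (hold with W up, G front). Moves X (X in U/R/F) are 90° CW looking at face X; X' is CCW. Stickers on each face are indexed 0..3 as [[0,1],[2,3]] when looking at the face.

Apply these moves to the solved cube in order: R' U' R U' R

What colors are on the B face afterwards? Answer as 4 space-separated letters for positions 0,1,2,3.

After move 1 (R'): R=RRRR U=WBWB F=GWGW D=YGYG B=YBYB
After move 2 (U'): U=BBWW F=OOGW R=GWRR B=RRYB L=YBOO
After move 3 (R): R=RGRW U=BOWW F=OGGG D=YYYR B=WRBB
After move 4 (U'): U=OWBW F=YBGG R=OGRW B=RGBB L=WROO
After move 5 (R): R=ROWG U=OBBG F=YYGR D=YBYR B=WGWB
Query: B face = WGWB

Answer: W G W B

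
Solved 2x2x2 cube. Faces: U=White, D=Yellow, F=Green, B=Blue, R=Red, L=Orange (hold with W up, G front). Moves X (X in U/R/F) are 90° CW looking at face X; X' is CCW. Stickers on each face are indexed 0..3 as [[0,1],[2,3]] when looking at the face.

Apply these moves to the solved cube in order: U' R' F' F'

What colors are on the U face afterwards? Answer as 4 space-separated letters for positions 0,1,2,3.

Answer: W B O Y

Derivation:
After move 1 (U'): U=WWWW F=OOGG R=GGRR B=RRBB L=BBOO
After move 2 (R'): R=GRGR U=WBWR F=OWGW D=YOYG B=YRYB
After move 3 (F'): F=WWOG U=WBGG R=ORYR D=BOYG L=BROW
After move 4 (F'): F=WGWO U=WBOY R=ORBR D=RWYG L=BGOG
Query: U face = WBOY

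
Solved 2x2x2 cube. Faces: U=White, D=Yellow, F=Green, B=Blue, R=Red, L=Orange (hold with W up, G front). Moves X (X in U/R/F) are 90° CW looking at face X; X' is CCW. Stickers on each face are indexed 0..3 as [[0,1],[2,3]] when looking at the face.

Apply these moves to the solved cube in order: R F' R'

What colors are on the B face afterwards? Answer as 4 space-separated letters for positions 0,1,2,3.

Answer: B B O B

Derivation:
After move 1 (R): R=RRRR U=WGWG F=GYGY D=YBYB B=WBWB
After move 2 (F'): F=YYGG U=WGRR R=BRYR D=OOYB L=OGOW
After move 3 (R'): R=RRBY U=WWRW F=YGGR D=OYYG B=BBOB
Query: B face = BBOB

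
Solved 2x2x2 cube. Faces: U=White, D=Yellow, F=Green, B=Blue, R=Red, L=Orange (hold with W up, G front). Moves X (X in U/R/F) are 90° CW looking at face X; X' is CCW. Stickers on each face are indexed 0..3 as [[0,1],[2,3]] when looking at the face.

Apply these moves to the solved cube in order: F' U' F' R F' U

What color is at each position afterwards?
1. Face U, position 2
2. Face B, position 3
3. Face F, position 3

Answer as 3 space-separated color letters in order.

Answer: R B O

Derivation:
After move 1 (F'): F=GGGG U=WWRR R=YRYR D=OOYY L=OWOW
After move 2 (U'): U=WRWR F=OWGG R=GGYR B=YRBB L=BBOW
After move 3 (F'): F=WGOG U=WRGY R=OGOR D=BWYY L=BROW
After move 4 (R): R=OORG U=WGGG F=WWOY D=BBYY B=YRRB
After move 5 (F'): F=WYWO U=WGOR R=BOBG D=RWYY L=BGOG
After move 6 (U): U=OWRG F=BOWO R=YRBG B=BGRB L=WYOG
Query 1: U[2] = R
Query 2: B[3] = B
Query 3: F[3] = O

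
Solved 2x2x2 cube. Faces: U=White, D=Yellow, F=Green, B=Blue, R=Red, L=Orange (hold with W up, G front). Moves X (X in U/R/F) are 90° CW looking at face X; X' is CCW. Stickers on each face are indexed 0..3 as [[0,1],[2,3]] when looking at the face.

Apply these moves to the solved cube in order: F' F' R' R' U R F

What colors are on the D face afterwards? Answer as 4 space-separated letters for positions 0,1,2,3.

After move 1 (F'): F=GGGG U=WWRR R=YRYR D=OOYY L=OWOW
After move 2 (F'): F=GGGG U=WWYY R=OROR D=WWYY L=OROR
After move 3 (R'): R=RROO U=WBYB F=GWGY D=WGYG B=YBWB
After move 4 (R'): R=RORO U=WWYY F=GBGB D=WWYY B=GBGB
After move 5 (U): U=YWYW F=ROGB R=GBRO B=ORGB L=GBOR
After move 6 (R): R=RGOB U=YOYB F=RWGY D=WGYO B=WRWB
After move 7 (F): F=GRYW U=YORB R=YGBB D=ORYO L=GWOG
Query: D face = ORYO

Answer: O R Y O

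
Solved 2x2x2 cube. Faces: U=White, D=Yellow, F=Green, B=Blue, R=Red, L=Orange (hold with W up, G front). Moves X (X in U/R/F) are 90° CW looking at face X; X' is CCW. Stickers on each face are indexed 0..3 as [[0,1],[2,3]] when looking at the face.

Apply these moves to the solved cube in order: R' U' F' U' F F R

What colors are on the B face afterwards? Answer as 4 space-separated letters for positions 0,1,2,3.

After move 1 (R'): R=RRRR U=WBWB F=GWGW D=YGYG B=YBYB
After move 2 (U'): U=BBWW F=OOGW R=GWRR B=RRYB L=YBOO
After move 3 (F'): F=OWOG U=BBGR R=GWYR D=BOYG L=YWOW
After move 4 (U'): U=BRBG F=YWOG R=OWYR B=GWYB L=RROW
After move 5 (F): F=OYGW U=BRWR R=BWGR D=YOYG L=RBOO
After move 6 (F): F=GOWY U=BROB R=WWRR D=GBYG L=RYOO
After move 7 (R): R=RWRW U=BOOY F=GBWG D=GYYG B=BWRB
Query: B face = BWRB

Answer: B W R B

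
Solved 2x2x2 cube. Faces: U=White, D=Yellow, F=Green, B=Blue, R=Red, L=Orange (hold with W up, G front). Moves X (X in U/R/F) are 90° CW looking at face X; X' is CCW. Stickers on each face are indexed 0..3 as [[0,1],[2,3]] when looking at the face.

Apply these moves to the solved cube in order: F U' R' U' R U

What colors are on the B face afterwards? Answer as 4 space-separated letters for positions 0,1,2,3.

After move 1 (F): F=GGGG U=WWOO R=WRWR D=RRYY L=OYOY
After move 2 (U'): U=WOWO F=OYGG R=GGWR B=WRBB L=BBOY
After move 3 (R'): R=GRGW U=WBWW F=OOGO D=RYYG B=YRRB
After move 4 (U'): U=BWWW F=BBGO R=OOGW B=GRRB L=YROY
After move 5 (R): R=GOWO U=BBWO F=BYGG D=RRYG B=WRWB
After move 6 (U): U=WBOB F=GOGG R=WRWO B=YRWB L=BYOY
Query: B face = YRWB

Answer: Y R W B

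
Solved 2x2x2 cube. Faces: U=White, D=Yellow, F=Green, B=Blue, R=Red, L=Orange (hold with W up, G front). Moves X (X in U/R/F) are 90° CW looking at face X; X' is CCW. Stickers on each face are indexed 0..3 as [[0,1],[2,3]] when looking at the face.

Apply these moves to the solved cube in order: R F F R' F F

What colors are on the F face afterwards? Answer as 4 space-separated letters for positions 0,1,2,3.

Answer: Y Y G Y

Derivation:
After move 1 (R): R=RRRR U=WGWG F=GYGY D=YBYB B=WBWB
After move 2 (F): F=GGYY U=WGOO R=WRGR D=RRYB L=OYOB
After move 3 (F): F=YGYG U=WGBY R=OROR D=GWYB L=OROR
After move 4 (R'): R=RROO U=WWBW F=YGYY D=GGYG B=BBWB
After move 5 (F): F=YYYG U=WWRR R=BRWO D=ORYG L=OGOG
After move 6 (F): F=YYGY U=WWGG R=RRRO D=WBYG L=OOOR
Query: F face = YYGY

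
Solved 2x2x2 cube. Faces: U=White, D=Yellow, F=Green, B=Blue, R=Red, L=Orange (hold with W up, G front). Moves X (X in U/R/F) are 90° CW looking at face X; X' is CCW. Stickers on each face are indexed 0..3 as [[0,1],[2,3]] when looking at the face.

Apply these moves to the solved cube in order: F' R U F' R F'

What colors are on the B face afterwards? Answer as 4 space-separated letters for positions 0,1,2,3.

After move 1 (F'): F=GGGG U=WWRR R=YRYR D=OOYY L=OWOW
After move 2 (R): R=YYRR U=WGRG F=GOGY D=OBYB B=RBWB
After move 3 (U): U=RWGG F=YYGY R=RBRR B=OWWB L=GOOW
After move 4 (F'): F=YYYG U=RWRR R=BBOR D=OWYB L=GGOG
After move 5 (R): R=OBRB U=RYRG F=YWYB D=OWYO B=RWWB
After move 6 (F'): F=WBYY U=RYOR R=WBOB D=GGYO L=GGOR
Query: B face = RWWB

Answer: R W W B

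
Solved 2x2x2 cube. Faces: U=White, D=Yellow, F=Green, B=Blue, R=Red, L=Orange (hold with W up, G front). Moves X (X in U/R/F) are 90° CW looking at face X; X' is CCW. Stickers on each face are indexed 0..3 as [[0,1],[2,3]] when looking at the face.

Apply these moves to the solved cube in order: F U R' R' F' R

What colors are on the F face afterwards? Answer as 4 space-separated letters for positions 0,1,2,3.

Answer: B Y W W

Derivation:
After move 1 (F): F=GGGG U=WWOO R=WRWR D=RRYY L=OYOY
After move 2 (U): U=OWOW F=WRGG R=BBWR B=OYBB L=GGOY
After move 3 (R'): R=BRBW U=OBOO F=WWGW D=RRYG B=YYRB
After move 4 (R'): R=RWBB U=OROY F=WBGO D=RWYW B=GYRB
After move 5 (F'): F=BOWG U=ORRB R=WWRB D=GYYW L=GYOO
After move 6 (R): R=RWBW U=OORG F=BYWW D=GRYG B=BYRB
Query: F face = BYWW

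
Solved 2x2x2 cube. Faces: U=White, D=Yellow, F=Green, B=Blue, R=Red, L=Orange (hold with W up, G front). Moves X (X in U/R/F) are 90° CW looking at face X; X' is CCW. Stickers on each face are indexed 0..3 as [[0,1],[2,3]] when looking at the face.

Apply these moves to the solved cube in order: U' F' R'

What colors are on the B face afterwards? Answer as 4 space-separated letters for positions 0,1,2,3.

Answer: Y R O B

Derivation:
After move 1 (U'): U=WWWW F=OOGG R=GGRR B=RRBB L=BBOO
After move 2 (F'): F=OGOG U=WWGR R=YGYR D=BOYY L=BWOW
After move 3 (R'): R=GRYY U=WBGR F=OWOR D=BGYG B=YROB
Query: B face = YROB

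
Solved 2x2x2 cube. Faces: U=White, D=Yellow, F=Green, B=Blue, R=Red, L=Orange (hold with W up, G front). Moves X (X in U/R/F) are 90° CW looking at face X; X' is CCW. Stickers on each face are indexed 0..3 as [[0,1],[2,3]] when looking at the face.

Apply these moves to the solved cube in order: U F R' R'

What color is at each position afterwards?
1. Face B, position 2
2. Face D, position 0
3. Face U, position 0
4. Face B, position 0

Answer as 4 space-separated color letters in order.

Answer: R R W R

Derivation:
After move 1 (U): U=WWWW F=RRGG R=BBRR B=OOBB L=GGOO
After move 2 (F): F=GRGR U=WWOG R=WBWR D=RBYY L=GYOY
After move 3 (R'): R=BRWW U=WBOO F=GWGG D=RRYR B=YOBB
After move 4 (R'): R=RWBW U=WBOY F=GBGO D=RWYG B=RORB
Query 1: B[2] = R
Query 2: D[0] = R
Query 3: U[0] = W
Query 4: B[0] = R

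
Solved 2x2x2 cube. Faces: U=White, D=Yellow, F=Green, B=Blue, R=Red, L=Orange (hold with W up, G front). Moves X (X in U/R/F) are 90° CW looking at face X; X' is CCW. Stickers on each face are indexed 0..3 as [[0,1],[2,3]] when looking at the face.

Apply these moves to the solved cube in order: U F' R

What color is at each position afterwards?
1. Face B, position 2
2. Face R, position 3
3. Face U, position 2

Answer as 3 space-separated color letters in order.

Answer: W B B

Derivation:
After move 1 (U): U=WWWW F=RRGG R=BBRR B=OOBB L=GGOO
After move 2 (F'): F=RGRG U=WWBR R=YBYR D=GOYY L=GWOW
After move 3 (R): R=YYRB U=WGBG F=RORY D=GBYO B=ROWB
Query 1: B[2] = W
Query 2: R[3] = B
Query 3: U[2] = B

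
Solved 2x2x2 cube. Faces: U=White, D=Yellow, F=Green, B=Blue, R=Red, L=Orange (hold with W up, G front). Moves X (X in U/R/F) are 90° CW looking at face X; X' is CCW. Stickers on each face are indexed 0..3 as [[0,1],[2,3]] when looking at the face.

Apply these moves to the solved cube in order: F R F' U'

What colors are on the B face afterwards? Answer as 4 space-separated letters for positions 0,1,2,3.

After move 1 (F): F=GGGG U=WWOO R=WRWR D=RRYY L=OYOY
After move 2 (R): R=WWRR U=WGOG F=GRGY D=RBYB B=OBWB
After move 3 (F'): F=RYGG U=WGWR R=BWRR D=YYYB L=OGOO
After move 4 (U'): U=GRWW F=OGGG R=RYRR B=BWWB L=OBOO
Query: B face = BWWB

Answer: B W W B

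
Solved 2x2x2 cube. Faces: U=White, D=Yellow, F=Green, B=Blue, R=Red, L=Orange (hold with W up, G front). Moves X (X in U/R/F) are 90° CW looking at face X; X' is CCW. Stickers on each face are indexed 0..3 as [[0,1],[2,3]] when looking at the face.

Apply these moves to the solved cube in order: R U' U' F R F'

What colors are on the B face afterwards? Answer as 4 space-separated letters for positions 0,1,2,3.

After move 1 (R): R=RRRR U=WGWG F=GYGY D=YBYB B=WBWB
After move 2 (U'): U=GGWW F=OOGY R=GYRR B=RRWB L=WBOO
After move 3 (U'): U=GWGW F=WBGY R=OORR B=GYWB L=RROO
After move 4 (F): F=GWYB U=GWOR R=GOWR D=ROYB L=RYOB
After move 5 (R): R=WGRO U=GWOB F=GOYB D=RWYG B=RYWB
After move 6 (F'): F=OBGY U=GWWR R=WGRO D=YBYG L=RBOO
Query: B face = RYWB

Answer: R Y W B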